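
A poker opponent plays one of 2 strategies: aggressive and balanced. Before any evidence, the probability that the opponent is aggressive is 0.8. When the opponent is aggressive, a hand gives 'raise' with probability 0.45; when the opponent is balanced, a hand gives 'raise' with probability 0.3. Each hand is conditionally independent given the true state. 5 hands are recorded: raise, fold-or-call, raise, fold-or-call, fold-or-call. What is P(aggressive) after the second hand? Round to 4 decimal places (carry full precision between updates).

After 'raise': P(aggressive) = 0.45·0.8000 / (0.45·0.8000 + 0.3·0.2000) ≈ 0.8571
After 'fold-or-call': P(aggressive) = 0.55·0.8571 / (0.55·0.8571 + 0.7·0.1429) ≈ 0.8250

0.8250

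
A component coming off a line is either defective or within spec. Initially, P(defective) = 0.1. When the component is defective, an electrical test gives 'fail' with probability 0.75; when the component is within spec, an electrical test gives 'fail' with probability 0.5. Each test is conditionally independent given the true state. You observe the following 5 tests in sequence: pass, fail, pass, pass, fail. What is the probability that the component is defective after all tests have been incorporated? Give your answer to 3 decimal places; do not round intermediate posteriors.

0.030

Each posterior becomes the prior for the next update.
After 'pass': P(defective) = 0.25·0.1000 / (0.25·0.1000 + 0.5·0.9000) ≈ 0.0526
After 'fail': P(defective) = 0.75·0.0526 / (0.75·0.0526 + 0.5·0.9474) ≈ 0.0769
After 'pass': P(defective) = 0.25·0.0769 / (0.25·0.0769 + 0.5·0.9231) ≈ 0.0400
After 'pass': P(defective) = 0.25·0.0400 / (0.25·0.0400 + 0.5·0.9600) ≈ 0.0204
After 'fail': P(defective) = 0.75·0.0204 / (0.75·0.0204 + 0.5·0.9796) ≈ 0.0303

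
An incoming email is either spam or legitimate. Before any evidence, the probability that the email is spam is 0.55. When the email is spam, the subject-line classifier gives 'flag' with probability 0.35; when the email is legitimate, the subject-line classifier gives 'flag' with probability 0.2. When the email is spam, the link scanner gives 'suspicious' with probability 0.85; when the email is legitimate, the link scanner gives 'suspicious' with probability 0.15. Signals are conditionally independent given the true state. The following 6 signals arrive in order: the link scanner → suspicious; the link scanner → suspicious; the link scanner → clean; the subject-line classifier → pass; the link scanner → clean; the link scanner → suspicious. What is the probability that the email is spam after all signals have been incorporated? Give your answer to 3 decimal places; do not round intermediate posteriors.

After the link scanner='suspicious': P(spam) = 0.85·0.5500 / (0.85·0.5500 + 0.15·0.4500) ≈ 0.8738
After the link scanner='suspicious': P(spam) = 0.85·0.8738 / (0.85·0.8738 + 0.15·0.1262) ≈ 0.9752
After the link scanner='clean': P(spam) = 0.15·0.9752 / (0.15·0.9752 + 0.85·0.0248) ≈ 0.8738
After the subject-line classifier='pass': P(spam) = 0.65·0.8738 / (0.65·0.8738 + 0.8·0.1262) ≈ 0.8491
After the link scanner='clean': P(spam) = 0.15·0.8491 / (0.15·0.8491 + 0.85·0.1509) ≈ 0.4983
After the link scanner='suspicious': P(spam) = 0.85·0.4983 / (0.85·0.4983 + 0.15·0.5017) ≈ 0.8491

0.849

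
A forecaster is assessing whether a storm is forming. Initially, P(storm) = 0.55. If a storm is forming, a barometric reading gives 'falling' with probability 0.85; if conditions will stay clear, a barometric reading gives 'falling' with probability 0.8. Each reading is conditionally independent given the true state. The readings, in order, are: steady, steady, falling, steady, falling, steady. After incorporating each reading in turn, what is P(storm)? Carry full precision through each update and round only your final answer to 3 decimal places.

Apply Bayes' rule sequentially, carrying P(storm) forward.
After 'steady': P(storm) = 0.15·0.5500 / (0.15·0.5500 + 0.2·0.4500) ≈ 0.4783
After 'steady': P(storm) = 0.15·0.4783 / (0.15·0.4783 + 0.2·0.5217) ≈ 0.4074
After 'falling': P(storm) = 0.85·0.4074 / (0.85·0.4074 + 0.8·0.5926) ≈ 0.4221
After 'steady': P(storm) = 0.15·0.4221 / (0.15·0.4221 + 0.2·0.5779) ≈ 0.3539
After 'falling': P(storm) = 0.85·0.3539 / (0.85·0.3539 + 0.8·0.6461) ≈ 0.3679
After 'steady': P(storm) = 0.15·0.3679 / (0.15·0.3679 + 0.2·0.6321) ≈ 0.3039

0.304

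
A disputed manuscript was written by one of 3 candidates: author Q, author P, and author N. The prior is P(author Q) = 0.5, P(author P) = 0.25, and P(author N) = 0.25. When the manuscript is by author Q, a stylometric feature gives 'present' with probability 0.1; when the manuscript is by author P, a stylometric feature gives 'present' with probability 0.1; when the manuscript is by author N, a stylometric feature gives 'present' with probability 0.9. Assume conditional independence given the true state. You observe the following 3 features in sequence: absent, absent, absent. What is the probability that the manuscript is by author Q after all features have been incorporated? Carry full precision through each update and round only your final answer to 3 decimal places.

Each posterior becomes the prior for the next update.
After 'absent': normaliser = 0.9·0.5000 + 0.9·0.2500 + 0.1·0.2500; P(author Q) ≈ 0.6429, P(author P) ≈ 0.3214, P(author N) ≈ 0.0357
After 'absent': normaliser = 0.9·0.6429 + 0.9·0.3214 + 0.1·0.0357; P(author Q) ≈ 0.6639, P(author P) ≈ 0.3320, P(author N) ≈ 0.0041
After 'absent': normaliser = 0.9·0.6639 + 0.9·0.3320 + 0.1·0.0041; P(author Q) ≈ 0.6664, P(author P) ≈ 0.3332, P(author N) ≈ 0.0005

0.666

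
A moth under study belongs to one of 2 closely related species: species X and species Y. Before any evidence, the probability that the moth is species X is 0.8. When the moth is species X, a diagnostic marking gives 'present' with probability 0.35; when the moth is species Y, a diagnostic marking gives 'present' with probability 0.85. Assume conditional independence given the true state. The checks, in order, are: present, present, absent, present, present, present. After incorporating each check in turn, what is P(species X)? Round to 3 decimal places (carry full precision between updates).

Apply Bayes' rule sequentially, carrying P(species X) forward.
After 'present': P(species X) = 0.35·0.8000 / (0.35·0.8000 + 0.85·0.2000) ≈ 0.6222
After 'present': P(species X) = 0.35·0.6222 / (0.35·0.6222 + 0.85·0.3778) ≈ 0.4041
After 'absent': P(species X) = 0.65·0.4041 / (0.65·0.4041 + 0.15·0.5959) ≈ 0.7461
After 'present': P(species X) = 0.35·0.7461 / (0.35·0.7461 + 0.85·0.2539) ≈ 0.5475
After 'present': P(species X) = 0.35·0.5475 / (0.35·0.5475 + 0.85·0.4525) ≈ 0.3326
After 'present': P(species X) = 0.35·0.3326 / (0.35·0.3326 + 0.85·0.6674) ≈ 0.1702

0.170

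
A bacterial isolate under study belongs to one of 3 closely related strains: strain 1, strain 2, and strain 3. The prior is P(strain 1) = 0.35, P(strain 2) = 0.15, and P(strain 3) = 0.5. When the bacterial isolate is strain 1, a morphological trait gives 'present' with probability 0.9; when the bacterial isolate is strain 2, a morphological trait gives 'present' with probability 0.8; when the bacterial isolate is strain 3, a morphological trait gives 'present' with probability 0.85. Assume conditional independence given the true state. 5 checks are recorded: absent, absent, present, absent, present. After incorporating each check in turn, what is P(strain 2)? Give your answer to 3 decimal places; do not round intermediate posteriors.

0.338

After 'absent': normaliser = 0.1·0.3500 + 0.2·0.1500 + 0.15·0.5000; P(strain 1) ≈ 0.2500, P(strain 2) ≈ 0.2143, P(strain 3) ≈ 0.5357
After 'absent': normaliser = 0.1·0.2500 + 0.2·0.2143 + 0.15·0.5357; P(strain 1) ≈ 0.1687, P(strain 2) ≈ 0.2892, P(strain 3) ≈ 0.5422
After 'present': normaliser = 0.9·0.1687 + 0.8·0.2892 + 0.85·0.5422; P(strain 1) ≈ 0.1799, P(strain 2) ≈ 0.2741, P(strain 3) ≈ 0.5460
After 'absent': normaliser = 0.1·0.1799 + 0.2·0.2741 + 0.15·0.5460; P(strain 1) ≈ 0.1163, P(strain 2) ≈ 0.3543, P(strain 3) ≈ 0.5294
After 'present': normaliser = 0.9·0.1163 + 0.8·0.3543 + 0.85·0.5294; P(strain 1) ≈ 0.1249, P(strain 2) ≈ 0.3382, P(strain 3) ≈ 0.5369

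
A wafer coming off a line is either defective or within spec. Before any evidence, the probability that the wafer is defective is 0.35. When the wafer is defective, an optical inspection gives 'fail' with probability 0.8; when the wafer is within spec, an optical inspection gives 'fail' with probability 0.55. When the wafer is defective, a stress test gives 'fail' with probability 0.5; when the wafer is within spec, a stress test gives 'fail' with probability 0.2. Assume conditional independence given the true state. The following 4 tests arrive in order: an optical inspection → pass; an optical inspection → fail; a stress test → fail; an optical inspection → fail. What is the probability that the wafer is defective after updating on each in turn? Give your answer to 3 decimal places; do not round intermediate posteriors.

After an optical inspection='pass': P(defective) = 0.2·0.3500 / (0.2·0.3500 + 0.45·0.6500) ≈ 0.1931
After an optical inspection='fail': P(defective) = 0.8·0.1931 / (0.8·0.1931 + 0.55·0.8069) ≈ 0.2582
After a stress test='fail': P(defective) = 0.5·0.2582 / (0.5·0.2582 + 0.2·0.7418) ≈ 0.4653
After an optical inspection='fail': P(defective) = 0.8·0.4653 / (0.8·0.4653 + 0.55·0.5347) ≈ 0.5587

0.559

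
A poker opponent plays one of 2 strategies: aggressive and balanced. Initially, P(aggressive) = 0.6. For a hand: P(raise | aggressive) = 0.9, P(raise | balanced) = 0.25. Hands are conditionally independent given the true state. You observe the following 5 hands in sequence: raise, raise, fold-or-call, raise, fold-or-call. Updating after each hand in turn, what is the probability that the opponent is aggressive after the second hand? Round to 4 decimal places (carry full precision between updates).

Each posterior becomes the prior for the next update.
After 'raise': P(aggressive) = 0.9·0.6000 / (0.9·0.6000 + 0.25·0.4000) ≈ 0.8438
After 'raise': P(aggressive) = 0.9·0.8438 / (0.9·0.8438 + 0.25·0.1562) ≈ 0.9511

0.9511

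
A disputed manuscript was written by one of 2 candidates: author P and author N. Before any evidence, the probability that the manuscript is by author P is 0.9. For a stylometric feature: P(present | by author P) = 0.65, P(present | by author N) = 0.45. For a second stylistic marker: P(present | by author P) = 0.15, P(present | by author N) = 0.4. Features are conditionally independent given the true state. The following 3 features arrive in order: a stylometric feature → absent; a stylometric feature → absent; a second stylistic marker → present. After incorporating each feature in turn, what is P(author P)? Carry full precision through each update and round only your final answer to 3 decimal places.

Apply Bayes' rule sequentially, carrying P(author P) forward.
After a stylometric feature='absent': P(author P) = 0.35·0.9000 / (0.35·0.9000 + 0.55·0.1000) ≈ 0.8514
After a stylometric feature='absent': P(author P) = 0.35·0.8514 / (0.35·0.8514 + 0.55·0.1486) ≈ 0.7847
After a second stylistic marker='present': P(author P) = 0.15·0.7847 / (0.15·0.7847 + 0.4·0.2153) ≈ 0.5775

0.577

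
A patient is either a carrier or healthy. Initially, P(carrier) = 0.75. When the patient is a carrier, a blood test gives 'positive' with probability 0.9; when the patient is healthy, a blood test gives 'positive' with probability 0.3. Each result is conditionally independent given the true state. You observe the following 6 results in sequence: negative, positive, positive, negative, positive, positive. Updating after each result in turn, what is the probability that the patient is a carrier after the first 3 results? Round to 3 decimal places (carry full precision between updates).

0.794

After 'negative': P(carrier) = 0.1·0.7500 / (0.1·0.7500 + 0.7·0.2500) ≈ 0.3000
After 'positive': P(carrier) = 0.9·0.3000 / (0.9·0.3000 + 0.3·0.7000) ≈ 0.5625
After 'positive': P(carrier) = 0.9·0.5625 / (0.9·0.5625 + 0.3·0.4375) ≈ 0.7941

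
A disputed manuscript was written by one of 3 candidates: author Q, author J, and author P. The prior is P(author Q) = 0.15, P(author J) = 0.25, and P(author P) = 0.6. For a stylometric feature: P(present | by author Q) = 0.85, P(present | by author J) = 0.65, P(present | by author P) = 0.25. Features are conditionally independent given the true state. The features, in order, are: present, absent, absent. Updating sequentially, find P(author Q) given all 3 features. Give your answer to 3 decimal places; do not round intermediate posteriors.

0.027

Apply Bayes' rule sequentially, carrying P(author Q) forward.
After 'present': normaliser = 0.85·0.1500 + 0.65·0.2500 + 0.25·0.6000; P(author Q) ≈ 0.2898, P(author J) ≈ 0.3693, P(author P) ≈ 0.3409
After 'absent': normaliser = 0.15·0.2898 + 0.35·0.3693 + 0.75·0.3409; P(author Q) ≈ 0.1015, P(author J) ≈ 0.3017, P(author P) ≈ 0.5968
After 'absent': normaliser = 0.15·0.1015 + 0.35·0.3017 + 0.75·0.5968; P(author Q) ≈ 0.0268, P(author J) ≈ 0.1858, P(author P) ≈ 0.7874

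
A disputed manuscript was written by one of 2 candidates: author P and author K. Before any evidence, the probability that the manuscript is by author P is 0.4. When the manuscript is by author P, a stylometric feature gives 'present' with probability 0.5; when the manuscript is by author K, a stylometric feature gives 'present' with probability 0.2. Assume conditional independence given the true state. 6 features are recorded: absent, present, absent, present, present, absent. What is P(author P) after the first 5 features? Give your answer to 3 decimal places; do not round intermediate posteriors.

0.803

After 'absent': P(author P) = 0.5·0.4000 / (0.5·0.4000 + 0.8·0.6000) ≈ 0.2941
After 'present': P(author P) = 0.5·0.2941 / (0.5·0.2941 + 0.2·0.7059) ≈ 0.5102
After 'absent': P(author P) = 0.5·0.5102 / (0.5·0.5102 + 0.8·0.4898) ≈ 0.3943
After 'present': P(author P) = 0.5·0.3943 / (0.5·0.3943 + 0.2·0.6057) ≈ 0.6194
After 'present': P(author P) = 0.5·0.6194 / (0.5·0.6194 + 0.2·0.3806) ≈ 0.8027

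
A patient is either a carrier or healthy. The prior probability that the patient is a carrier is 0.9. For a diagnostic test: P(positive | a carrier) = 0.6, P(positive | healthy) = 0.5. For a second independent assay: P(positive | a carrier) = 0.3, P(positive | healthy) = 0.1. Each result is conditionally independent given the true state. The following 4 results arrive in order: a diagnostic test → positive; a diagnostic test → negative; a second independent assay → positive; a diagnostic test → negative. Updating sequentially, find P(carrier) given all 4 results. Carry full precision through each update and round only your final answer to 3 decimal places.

Apply Bayes' rule sequentially, carrying P(carrier) forward.
After a diagnostic test='positive': P(carrier) = 0.6·0.9000 / (0.6·0.9000 + 0.5·0.1000) ≈ 0.9153
After a diagnostic test='negative': P(carrier) = 0.4·0.9153 / (0.4·0.9153 + 0.5·0.0847) ≈ 0.8963
After a second independent assay='positive': P(carrier) = 0.3·0.8963 / (0.3·0.8963 + 0.1·0.1037) ≈ 0.9629
After a diagnostic test='negative': P(carrier) = 0.4·0.9629 / (0.4·0.9629 + 0.5·0.0371) ≈ 0.9540

0.954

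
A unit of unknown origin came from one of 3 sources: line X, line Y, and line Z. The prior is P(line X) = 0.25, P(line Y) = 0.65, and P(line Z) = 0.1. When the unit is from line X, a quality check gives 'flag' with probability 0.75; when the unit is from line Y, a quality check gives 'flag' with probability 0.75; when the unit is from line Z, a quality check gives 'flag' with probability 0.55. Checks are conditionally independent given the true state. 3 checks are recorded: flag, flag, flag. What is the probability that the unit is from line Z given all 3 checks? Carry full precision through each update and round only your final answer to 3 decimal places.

Each posterior becomes the prior for the next update.
After 'flag': normaliser = 0.75·0.2500 + 0.75·0.6500 + 0.55·0.1000; P(line X) ≈ 0.2568, P(line Y) ≈ 0.6678, P(line Z) ≈ 0.0753
After 'flag': normaliser = 0.75·0.2568 + 0.75·0.6678 + 0.55·0.0753; P(line X) ≈ 0.2621, P(line Y) ≈ 0.6815, P(line Z) ≈ 0.0564
After 'flag': normaliser = 0.75·0.2621 + 0.75·0.6815 + 0.55·0.0564; P(line X) ≈ 0.2661, P(line Y) ≈ 0.6919, P(line Z) ≈ 0.0420

0.042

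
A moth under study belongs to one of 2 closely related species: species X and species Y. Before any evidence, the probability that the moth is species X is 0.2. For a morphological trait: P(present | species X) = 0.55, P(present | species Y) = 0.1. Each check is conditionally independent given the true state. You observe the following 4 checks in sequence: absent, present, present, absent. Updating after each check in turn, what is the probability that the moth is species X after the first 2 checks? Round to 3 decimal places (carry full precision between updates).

0.407

After 'absent': P(species X) = 0.45·0.2000 / (0.45·0.2000 + 0.9·0.8000) ≈ 0.1111
After 'present': P(species X) = 0.55·0.1111 / (0.55·0.1111 + 0.1·0.8889) ≈ 0.4074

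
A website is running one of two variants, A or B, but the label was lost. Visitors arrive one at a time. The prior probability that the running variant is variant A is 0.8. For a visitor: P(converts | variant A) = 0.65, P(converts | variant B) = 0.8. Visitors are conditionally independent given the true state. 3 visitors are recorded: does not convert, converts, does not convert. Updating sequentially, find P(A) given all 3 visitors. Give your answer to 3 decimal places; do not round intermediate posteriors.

0.909

After 'does not convert': P(A) = 0.35·0.8000 / (0.35·0.8000 + 0.2·0.2000) ≈ 0.8750
After 'converts': P(A) = 0.65·0.8750 / (0.65·0.8750 + 0.8·0.1250) ≈ 0.8505
After 'does not convert': P(A) = 0.35·0.8505 / (0.35·0.8505 + 0.2·0.1495) ≈ 0.9087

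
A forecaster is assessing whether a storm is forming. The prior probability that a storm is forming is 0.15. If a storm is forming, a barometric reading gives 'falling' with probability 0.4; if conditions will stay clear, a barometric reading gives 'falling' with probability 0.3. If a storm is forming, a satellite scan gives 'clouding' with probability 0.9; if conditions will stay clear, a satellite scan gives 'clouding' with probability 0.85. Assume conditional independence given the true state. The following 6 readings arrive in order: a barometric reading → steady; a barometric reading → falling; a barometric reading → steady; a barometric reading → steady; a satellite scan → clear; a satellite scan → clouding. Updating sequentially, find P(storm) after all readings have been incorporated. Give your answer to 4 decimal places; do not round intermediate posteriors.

After a barometric reading='steady': P(storm) = 0.6·0.1500 / (0.6·0.1500 + 0.7·0.8500) ≈ 0.1314
After a barometric reading='falling': P(storm) = 0.4·0.1314 / (0.4·0.1314 + 0.3·0.8686) ≈ 0.1678
After a barometric reading='steady': P(storm) = 0.6·0.1678 / (0.6·0.1678 + 0.7·0.8322) ≈ 0.1474
After a barometric reading='steady': P(storm) = 0.6·0.1474 / (0.6·0.1474 + 0.7·0.8526) ≈ 0.1291
After a satellite scan='clear': P(storm) = 0.1·0.1291 / (0.1·0.1291 + 0.15·0.8709) ≈ 0.0899
After a satellite scan='clouding': P(storm) = 0.9·0.0899 / (0.9·0.0899 + 0.85·0.9101) ≈ 0.0947

0.0947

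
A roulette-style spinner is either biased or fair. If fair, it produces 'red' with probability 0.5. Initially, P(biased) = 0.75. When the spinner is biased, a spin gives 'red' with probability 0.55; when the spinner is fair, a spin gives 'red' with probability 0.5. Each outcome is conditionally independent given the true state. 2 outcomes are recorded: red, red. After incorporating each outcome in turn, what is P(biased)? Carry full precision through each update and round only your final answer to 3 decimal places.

0.784

After 'red': P(biased) = 0.55·0.7500 / (0.55·0.7500 + 0.5·0.2500) ≈ 0.7674
After 'red': P(biased) = 0.55·0.7674 / (0.55·0.7674 + 0.5·0.2326) ≈ 0.7840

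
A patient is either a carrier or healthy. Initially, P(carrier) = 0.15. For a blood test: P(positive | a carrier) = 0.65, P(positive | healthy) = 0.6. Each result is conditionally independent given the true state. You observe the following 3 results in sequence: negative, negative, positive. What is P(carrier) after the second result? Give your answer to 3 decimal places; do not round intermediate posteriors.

Each posterior becomes the prior for the next update.
After 'negative': P(carrier) = 0.35·0.1500 / (0.35·0.1500 + 0.4·0.8500) ≈ 0.1338
After 'negative': P(carrier) = 0.35·0.1338 / (0.35·0.1338 + 0.4·0.8662) ≈ 0.1190

0.119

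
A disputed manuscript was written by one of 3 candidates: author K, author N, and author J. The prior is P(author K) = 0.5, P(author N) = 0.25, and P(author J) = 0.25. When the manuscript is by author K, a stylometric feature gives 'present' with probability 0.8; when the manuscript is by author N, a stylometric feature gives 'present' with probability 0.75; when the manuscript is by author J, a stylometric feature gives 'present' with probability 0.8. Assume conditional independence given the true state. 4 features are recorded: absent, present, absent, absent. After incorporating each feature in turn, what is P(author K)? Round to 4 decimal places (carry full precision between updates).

After 'absent': normaliser = 0.2·0.5000 + 0.25·0.2500 + 0.2·0.2500; P(author K) ≈ 0.4706, P(author N) ≈ 0.2941, P(author J) ≈ 0.2353
After 'present': normaliser = 0.8·0.4706 + 0.75·0.2941 + 0.8·0.2353; P(author K) ≈ 0.4794, P(author N) ≈ 0.2809, P(author J) ≈ 0.2397
After 'absent': normaliser = 0.2·0.4794 + 0.25·0.2809 + 0.2·0.2397; P(author K) ≈ 0.4479, P(author N) ≈ 0.3281, P(author J) ≈ 0.2240
After 'absent': normaliser = 0.2·0.4479 + 0.25·0.3281 + 0.2·0.2240; P(author K) ≈ 0.4140, P(author N) ≈ 0.3790, P(author J) ≈ 0.2070

0.4140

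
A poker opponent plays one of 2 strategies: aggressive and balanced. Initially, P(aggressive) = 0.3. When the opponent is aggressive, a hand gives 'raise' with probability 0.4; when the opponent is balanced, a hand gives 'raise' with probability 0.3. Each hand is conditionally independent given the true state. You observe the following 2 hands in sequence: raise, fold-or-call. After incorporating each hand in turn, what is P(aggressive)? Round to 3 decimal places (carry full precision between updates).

Each posterior becomes the prior for the next update.
After 'raise': P(aggressive) = 0.4·0.3000 / (0.4·0.3000 + 0.3·0.7000) ≈ 0.3636
After 'fold-or-call': P(aggressive) = 0.6·0.3636 / (0.6·0.3636 + 0.7·0.6364) ≈ 0.3288

0.329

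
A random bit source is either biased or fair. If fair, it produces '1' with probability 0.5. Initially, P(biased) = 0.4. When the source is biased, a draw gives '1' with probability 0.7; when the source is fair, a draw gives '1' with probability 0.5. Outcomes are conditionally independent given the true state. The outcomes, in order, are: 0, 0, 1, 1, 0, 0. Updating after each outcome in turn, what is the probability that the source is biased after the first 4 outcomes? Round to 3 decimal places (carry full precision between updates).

0.320

After '0': P(biased) = 0.3·0.4000 / (0.3·0.4000 + 0.5·0.6000) ≈ 0.2857
After '0': P(biased) = 0.3·0.2857 / (0.3·0.2857 + 0.5·0.7143) ≈ 0.1935
After '1': P(biased) = 0.7·0.1935 / (0.7·0.1935 + 0.5·0.8065) ≈ 0.2515
After '1': P(biased) = 0.7·0.2515 / (0.7·0.2515 + 0.5·0.7485) ≈ 0.3199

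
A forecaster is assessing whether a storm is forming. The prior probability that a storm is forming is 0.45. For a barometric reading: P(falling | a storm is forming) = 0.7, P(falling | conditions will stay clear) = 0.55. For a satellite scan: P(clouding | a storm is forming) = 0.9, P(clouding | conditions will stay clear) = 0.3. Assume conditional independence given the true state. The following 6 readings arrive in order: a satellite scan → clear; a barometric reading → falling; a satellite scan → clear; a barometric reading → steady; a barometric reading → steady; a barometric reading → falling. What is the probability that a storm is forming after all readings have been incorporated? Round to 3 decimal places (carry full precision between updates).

0.012

After a satellite scan='clear': P(storm) = 0.1·0.4500 / (0.1·0.4500 + 0.7·0.5500) ≈ 0.1047
After a barometric reading='falling': P(storm) = 0.7·0.1047 / (0.7·0.1047 + 0.55·0.8953) ≈ 0.1295
After a satellite scan='clear': P(storm) = 0.1·0.1295 / (0.1·0.1295 + 0.7·0.8705) ≈ 0.0208
After a barometric reading='steady': P(storm) = 0.3·0.0208 / (0.3·0.0208 + 0.45·0.9792) ≈ 0.0140
After a barometric reading='steady': P(storm) = 0.3·0.0140 / (0.3·0.0140 + 0.45·0.9860) ≈ 0.0094
After a barometric reading='falling': P(storm) = 0.7·0.0094 / (0.7·0.0094 + 0.55·0.9906) ≈ 0.0119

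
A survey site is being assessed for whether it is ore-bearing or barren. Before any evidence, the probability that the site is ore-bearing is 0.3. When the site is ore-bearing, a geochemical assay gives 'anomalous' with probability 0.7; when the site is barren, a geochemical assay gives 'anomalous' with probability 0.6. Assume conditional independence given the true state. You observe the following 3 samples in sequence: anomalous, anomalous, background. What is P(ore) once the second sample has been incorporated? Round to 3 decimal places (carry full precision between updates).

0.368

After 'anomalous': P(ore) = 0.7·0.3000 / (0.7·0.3000 + 0.6·0.7000) ≈ 0.3333
After 'anomalous': P(ore) = 0.7·0.3333 / (0.7·0.3333 + 0.6·0.6667) ≈ 0.3684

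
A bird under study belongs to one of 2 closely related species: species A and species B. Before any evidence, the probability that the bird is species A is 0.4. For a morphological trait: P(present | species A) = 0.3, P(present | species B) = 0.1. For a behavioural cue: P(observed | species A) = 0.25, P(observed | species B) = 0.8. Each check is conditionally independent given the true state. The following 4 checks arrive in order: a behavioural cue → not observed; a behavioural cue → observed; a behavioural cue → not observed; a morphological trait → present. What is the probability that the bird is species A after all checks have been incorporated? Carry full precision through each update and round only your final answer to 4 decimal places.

0.8978

After a behavioural cue='not observed': P(species A) = 0.75·0.4000 / (0.75·0.4000 + 0.2·0.6000) ≈ 0.7143
After a behavioural cue='observed': P(species A) = 0.25·0.7143 / (0.25·0.7143 + 0.8·0.2857) ≈ 0.4386
After a behavioural cue='not observed': P(species A) = 0.75·0.4386 / (0.75·0.4386 + 0.2·0.5614) ≈ 0.7455
After a morphological trait='present': P(species A) = 0.3·0.7455 / (0.3·0.7455 + 0.1·0.2545) ≈ 0.8978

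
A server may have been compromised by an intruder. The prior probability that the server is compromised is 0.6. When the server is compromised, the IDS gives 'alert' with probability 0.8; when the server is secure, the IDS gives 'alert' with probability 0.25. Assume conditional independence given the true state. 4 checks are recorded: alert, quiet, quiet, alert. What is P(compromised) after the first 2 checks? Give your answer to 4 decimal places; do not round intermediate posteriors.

After 'alert': P(compromised) = 0.8·0.6000 / (0.8·0.6000 + 0.25·0.4000) ≈ 0.8276
After 'quiet': P(compromised) = 0.2·0.8276 / (0.2·0.8276 + 0.75·0.1724) ≈ 0.5614

0.5614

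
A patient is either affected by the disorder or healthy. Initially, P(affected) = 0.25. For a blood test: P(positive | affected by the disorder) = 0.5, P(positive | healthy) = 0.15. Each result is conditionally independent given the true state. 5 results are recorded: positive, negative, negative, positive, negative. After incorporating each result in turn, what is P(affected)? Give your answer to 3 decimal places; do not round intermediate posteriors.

Each posterior becomes the prior for the next update.
After 'positive': P(affected) = 0.5·0.2500 / (0.5·0.2500 + 0.15·0.7500) ≈ 0.5263
After 'negative': P(affected) = 0.5·0.5263 / (0.5·0.5263 + 0.85·0.4737) ≈ 0.3953
After 'negative': P(affected) = 0.5·0.3953 / (0.5·0.3953 + 0.85·0.6047) ≈ 0.2777
After 'positive': P(affected) = 0.5·0.2777 / (0.5·0.2777 + 0.15·0.7223) ≈ 0.5617
After 'negative': P(affected) = 0.5·0.5617 / (0.5·0.5617 + 0.85·0.4383) ≈ 0.4298

0.430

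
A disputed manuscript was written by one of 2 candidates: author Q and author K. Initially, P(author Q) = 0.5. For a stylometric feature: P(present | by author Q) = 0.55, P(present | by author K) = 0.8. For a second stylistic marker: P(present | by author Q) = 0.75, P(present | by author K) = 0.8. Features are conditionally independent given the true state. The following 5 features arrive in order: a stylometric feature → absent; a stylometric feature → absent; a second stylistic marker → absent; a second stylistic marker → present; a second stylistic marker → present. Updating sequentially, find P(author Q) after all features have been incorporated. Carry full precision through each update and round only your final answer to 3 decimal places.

0.848

Each posterior becomes the prior for the next update.
After a stylometric feature='absent': P(author Q) = 0.45·0.5000 / (0.45·0.5000 + 0.2·0.5000) ≈ 0.6923
After a stylometric feature='absent': P(author Q) = 0.45·0.6923 / (0.45·0.6923 + 0.2·0.3077) ≈ 0.8351
After a second stylistic marker='absent': P(author Q) = 0.25·0.8351 / (0.25·0.8351 + 0.2·0.1649) ≈ 0.8635
After a second stylistic marker='present': P(author Q) = 0.75·0.8635 / (0.75·0.8635 + 0.8·0.1365) ≈ 0.8558
After a second stylistic marker='present': P(author Q) = 0.75·0.8558 / (0.75·0.8558 + 0.8·0.1442) ≈ 0.8476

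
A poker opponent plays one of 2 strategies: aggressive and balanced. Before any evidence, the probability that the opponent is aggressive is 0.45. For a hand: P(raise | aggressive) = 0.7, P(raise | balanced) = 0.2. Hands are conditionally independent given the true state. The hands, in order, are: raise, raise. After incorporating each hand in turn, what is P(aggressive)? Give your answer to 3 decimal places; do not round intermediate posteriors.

After 'raise': P(aggressive) = 0.7·0.4500 / (0.7·0.4500 + 0.2·0.5500) ≈ 0.7412
After 'raise': P(aggressive) = 0.7·0.7412 / (0.7·0.7412 + 0.2·0.2588) ≈ 0.9093

0.909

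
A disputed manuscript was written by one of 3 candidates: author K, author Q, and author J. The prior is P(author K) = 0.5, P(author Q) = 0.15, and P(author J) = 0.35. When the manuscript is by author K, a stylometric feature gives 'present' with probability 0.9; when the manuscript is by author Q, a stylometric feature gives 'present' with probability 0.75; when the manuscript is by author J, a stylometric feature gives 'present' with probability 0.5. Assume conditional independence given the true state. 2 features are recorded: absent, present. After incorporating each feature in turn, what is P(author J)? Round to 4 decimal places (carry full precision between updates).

0.5447

Each posterior becomes the prior for the next update.
After 'absent': normaliser = 0.1·0.5000 + 0.25·0.1500 + 0.5·0.3500; P(author K) ≈ 0.1905, P(author Q) ≈ 0.1429, P(author J) ≈ 0.6667
After 'present': normaliser = 0.9·0.1905 + 0.75·0.1429 + 0.5·0.6667; P(author K) ≈ 0.2802, P(author Q) ≈ 0.1751, P(author J) ≈ 0.5447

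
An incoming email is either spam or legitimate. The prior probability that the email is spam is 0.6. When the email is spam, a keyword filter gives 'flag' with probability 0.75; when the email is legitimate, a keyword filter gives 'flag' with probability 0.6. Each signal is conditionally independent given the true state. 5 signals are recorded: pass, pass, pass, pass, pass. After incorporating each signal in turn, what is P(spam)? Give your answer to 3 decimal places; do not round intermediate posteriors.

After 'pass': P(spam) = 0.25·0.6000 / (0.25·0.6000 + 0.4·0.4000) ≈ 0.4839
After 'pass': P(spam) = 0.25·0.4839 / (0.25·0.4839 + 0.4·0.5161) ≈ 0.3695
After 'pass': P(spam) = 0.25·0.3695 / (0.25·0.3695 + 0.4·0.6305) ≈ 0.2680
After 'pass': P(spam) = 0.25·0.2680 / (0.25·0.2680 + 0.4·0.7320) ≈ 0.1863
After 'pass': P(spam) = 0.25·0.1863 / (0.25·0.1863 + 0.4·0.8137) ≈ 0.1251

0.125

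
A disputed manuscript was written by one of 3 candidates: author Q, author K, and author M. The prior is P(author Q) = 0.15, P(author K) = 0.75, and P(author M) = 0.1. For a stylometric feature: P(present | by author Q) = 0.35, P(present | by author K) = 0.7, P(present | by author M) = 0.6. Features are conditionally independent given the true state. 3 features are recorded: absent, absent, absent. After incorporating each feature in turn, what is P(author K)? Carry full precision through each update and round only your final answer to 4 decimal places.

0.2985

After 'absent': normaliser = 0.65·0.1500 + 0.3·0.7500 + 0.4·0.1000; P(author Q) ≈ 0.2690, P(author K) ≈ 0.6207, P(author M) ≈ 0.1103
After 'absent': normaliser = 0.65·0.2690 + 0.3·0.6207 + 0.4·0.1103; P(author Q) ≈ 0.4315, P(author K) ≈ 0.4596, P(author M) ≈ 0.1089
After 'absent': normaliser = 0.65·0.4315 + 0.3·0.4596 + 0.4·0.1089; P(author Q) ≈ 0.6072, P(author K) ≈ 0.2985, P(author M) ≈ 0.0943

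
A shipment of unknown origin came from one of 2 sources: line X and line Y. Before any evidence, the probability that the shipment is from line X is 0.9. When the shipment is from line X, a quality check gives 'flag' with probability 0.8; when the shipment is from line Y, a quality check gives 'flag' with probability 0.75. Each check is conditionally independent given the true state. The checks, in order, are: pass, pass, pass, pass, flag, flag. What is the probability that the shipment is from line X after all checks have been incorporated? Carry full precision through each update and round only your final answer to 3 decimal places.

After 'pass': P(line X) = 0.2·0.9000 / (0.2·0.9000 + 0.25·0.1000) ≈ 0.8780
After 'pass': P(line X) = 0.2·0.8780 / (0.2·0.8780 + 0.25·0.1220) ≈ 0.8521
After 'pass': P(line X) = 0.2·0.8521 / (0.2·0.8521 + 0.25·0.1479) ≈ 0.8217
After 'pass': P(line X) = 0.2·0.8217 / (0.2·0.8217 + 0.25·0.1783) ≈ 0.7866
After 'flag': P(line X) = 0.8·0.7866 / (0.8·0.7866 + 0.75·0.2134) ≈ 0.7972
After 'flag': P(line X) = 0.8·0.7972 / (0.8·0.7972 + 0.75·0.2028) ≈ 0.8075

0.807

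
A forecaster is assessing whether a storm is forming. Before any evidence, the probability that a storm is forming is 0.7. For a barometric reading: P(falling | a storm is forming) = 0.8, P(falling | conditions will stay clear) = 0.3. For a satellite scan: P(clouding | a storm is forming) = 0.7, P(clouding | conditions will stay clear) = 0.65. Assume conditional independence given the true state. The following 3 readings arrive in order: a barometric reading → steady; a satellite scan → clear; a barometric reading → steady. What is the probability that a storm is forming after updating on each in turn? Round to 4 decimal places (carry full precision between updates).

Apply Bayes' rule sequentially, carrying P(storm) forward.
After a barometric reading='steady': P(storm) = 0.2·0.7000 / (0.2·0.7000 + 0.7·0.3000) ≈ 0.4000
After a satellite scan='clear': P(storm) = 0.3·0.4000 / (0.3·0.4000 + 0.35·0.6000) ≈ 0.3636
After a barometric reading='steady': P(storm) = 0.2·0.3636 / (0.2·0.3636 + 0.7·0.6364) ≈ 0.1404

0.1404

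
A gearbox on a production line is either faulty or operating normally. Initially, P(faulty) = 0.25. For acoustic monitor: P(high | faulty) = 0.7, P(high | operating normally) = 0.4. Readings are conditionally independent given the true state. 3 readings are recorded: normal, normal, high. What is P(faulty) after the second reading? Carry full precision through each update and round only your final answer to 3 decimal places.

After 'normal': P(faulty) = 0.3·0.2500 / (0.3·0.2500 + 0.6·0.7500) ≈ 0.1429
After 'normal': P(faulty) = 0.3·0.1429 / (0.3·0.1429 + 0.6·0.8571) ≈ 0.0769

0.077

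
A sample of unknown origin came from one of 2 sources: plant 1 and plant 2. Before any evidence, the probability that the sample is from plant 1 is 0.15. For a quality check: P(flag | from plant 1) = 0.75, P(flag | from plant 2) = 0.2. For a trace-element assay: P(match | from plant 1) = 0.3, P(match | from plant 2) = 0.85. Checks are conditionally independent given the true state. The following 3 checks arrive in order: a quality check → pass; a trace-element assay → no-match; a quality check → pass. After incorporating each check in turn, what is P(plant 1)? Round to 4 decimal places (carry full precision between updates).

0.0744

After a quality check='pass': P(plant 1) = 0.25·0.1500 / (0.25·0.1500 + 0.8·0.8500) ≈ 0.0523
After a trace-element assay='no-match': P(plant 1) = 0.7·0.0523 / (0.7·0.0523 + 0.15·0.9477) ≈ 0.2047
After a quality check='pass': P(plant 1) = 0.25·0.2047 / (0.25·0.2047 + 0.8·0.7953) ≈ 0.0744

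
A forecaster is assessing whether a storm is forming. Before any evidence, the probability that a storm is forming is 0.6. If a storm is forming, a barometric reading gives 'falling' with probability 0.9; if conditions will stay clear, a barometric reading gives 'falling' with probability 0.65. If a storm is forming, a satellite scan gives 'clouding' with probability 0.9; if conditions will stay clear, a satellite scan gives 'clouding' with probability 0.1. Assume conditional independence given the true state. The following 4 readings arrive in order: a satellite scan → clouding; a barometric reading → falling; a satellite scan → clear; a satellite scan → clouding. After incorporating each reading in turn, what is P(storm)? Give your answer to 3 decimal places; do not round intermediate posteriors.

0.949

After a satellite scan='clouding': P(storm) = 0.9·0.6000 / (0.9·0.6000 + 0.1·0.4000) ≈ 0.9310
After a barometric reading='falling': P(storm) = 0.9·0.9310 / (0.9·0.9310 + 0.65·0.0690) ≈ 0.9492
After a satellite scan='clear': P(storm) = 0.1·0.9492 / (0.1·0.9492 + 0.9·0.0508) ≈ 0.6750
After a satellite scan='clouding': P(storm) = 0.9·0.6750 / (0.9·0.6750 + 0.1·0.3250) ≈ 0.9492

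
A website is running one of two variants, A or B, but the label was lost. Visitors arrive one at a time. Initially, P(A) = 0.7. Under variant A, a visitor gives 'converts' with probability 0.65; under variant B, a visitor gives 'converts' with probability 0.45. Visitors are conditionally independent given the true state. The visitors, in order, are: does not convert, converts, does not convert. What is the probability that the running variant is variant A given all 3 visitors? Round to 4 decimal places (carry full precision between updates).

0.5771

After 'does not convert': P(A) = 0.35·0.7000 / (0.35·0.7000 + 0.55·0.3000) ≈ 0.5976
After 'converts': P(A) = 0.65·0.5976 / (0.65·0.5976 + 0.45·0.4024) ≈ 0.6820
After 'does not convert': P(A) = 0.35·0.6820 / (0.35·0.6820 + 0.55·0.3180) ≈ 0.5771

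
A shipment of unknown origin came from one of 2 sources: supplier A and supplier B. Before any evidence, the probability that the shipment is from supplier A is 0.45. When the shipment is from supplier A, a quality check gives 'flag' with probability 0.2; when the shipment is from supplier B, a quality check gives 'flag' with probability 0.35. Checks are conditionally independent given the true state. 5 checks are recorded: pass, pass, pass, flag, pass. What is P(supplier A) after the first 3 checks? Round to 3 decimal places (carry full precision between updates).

0.604

After 'pass': P(supplier A) = 0.8·0.4500 / (0.8·0.4500 + 0.65·0.5500) ≈ 0.5017
After 'pass': P(supplier A) = 0.8·0.5017 / (0.8·0.5017 + 0.65·0.4983) ≈ 0.5534
After 'pass': P(supplier A) = 0.8·0.5534 / (0.8·0.5534 + 0.65·0.4466) ≈ 0.6040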